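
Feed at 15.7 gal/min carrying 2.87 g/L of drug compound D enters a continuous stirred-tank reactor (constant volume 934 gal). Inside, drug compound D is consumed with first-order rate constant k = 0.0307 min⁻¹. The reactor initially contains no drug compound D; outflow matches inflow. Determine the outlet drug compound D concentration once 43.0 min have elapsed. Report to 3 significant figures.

Species balance: V dC/dt = Q C_in − Q C − k V C.
This is linear with rate a = Q/V + k = 0.047509 min⁻¹.
C_ss = Q C_in/(Q + kV) = 1.0154 g/L; C(t) = C_ss + (C₀ − C_ss) e^(−a t).
C(43.0) = 1.0154 + (-1.0154)·e^(−0.047509·43.0) = 1.0154 + (-1.0154)·0.12965 = 0.88379 g/L.

0.884 g/L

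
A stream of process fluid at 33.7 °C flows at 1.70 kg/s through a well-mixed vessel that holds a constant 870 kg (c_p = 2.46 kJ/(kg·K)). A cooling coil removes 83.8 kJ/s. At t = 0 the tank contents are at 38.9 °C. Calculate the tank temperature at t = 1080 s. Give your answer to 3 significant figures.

M c_p dT/dt = ṁ c_p (T_in − T) − Q̇.
τ = M/ṁ = 511.76 s; T_ss = T_in − Q̇/(ṁ c_p) = 33.7 − 83.8/(1.70·2.46) = 13.662 °C.
T approaches T_ss exponentially: T(t) = T_ss + (T₀ − T_ss) e^(−t/τ).
T(1080) = 13.662 + (25.238)·e^(−1080/511.76) = 13.662 + (25.238)·0.12120 = 16.721 °C.

16.7 °C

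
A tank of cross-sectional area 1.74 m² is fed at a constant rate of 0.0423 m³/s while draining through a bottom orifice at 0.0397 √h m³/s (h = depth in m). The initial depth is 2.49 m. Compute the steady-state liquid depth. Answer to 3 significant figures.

1.14 m

Unsteady balance on liquid volume: A dh/dt = Q_in − 0.0397 √h. At steady state dh/dt = 0:
Q_in = 0.0397 √h_ss ⇒ √h_ss = 0.0423/0.0397 = 1.0655.
h_ss = 1.0655² = 1.1353 m. (Since h₀ = 2.49 m > h_ss, the level will fall toward this value.)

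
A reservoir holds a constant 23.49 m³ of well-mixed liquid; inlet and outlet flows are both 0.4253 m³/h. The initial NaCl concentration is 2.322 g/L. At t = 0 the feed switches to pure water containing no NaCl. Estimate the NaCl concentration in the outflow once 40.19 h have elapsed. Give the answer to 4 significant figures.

1.122 g/L

Species balance on the tank: V dC/dt = Q(C_in − C).
Rewrite as dC/dt + C/τ = C_in/τ, τ = V/Q = 55.2316 h.
Solution: C(t) = C_in + (C₀ − C_in) e^(−t/τ).
C(40.19) = 0 + (2.322 − 0)·e^(−40.19/55.2316) = 0 + (2.32200)·0.483036 = 1.12161 g/L.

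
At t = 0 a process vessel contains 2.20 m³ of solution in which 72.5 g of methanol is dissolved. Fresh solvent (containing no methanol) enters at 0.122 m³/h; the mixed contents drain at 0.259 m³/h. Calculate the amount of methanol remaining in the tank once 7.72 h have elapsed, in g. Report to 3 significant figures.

Let m(t) be the amount of methanol. Volume: V(t) = V₀ + (Q_in − Q_out) t = 2.20 − 0.13700 t; V(7.72) = 1.1424 m³.
Species balance (pure solvent in): dm/dt = −Q_out · m/V(t).
dm/m = −Q_out dt/(V₀ − 0.13700 t); integrating gives ln(m/m₀) = −(Q_out/(Q_in−Q_out)) ln(V/V₀).
m = m₀ (V₀/V)^(Q_out/(Q_in−Q_out)) = 72.5 × (2.20/1.1424)^(-1.8905) = 21.002 g.

21.0 g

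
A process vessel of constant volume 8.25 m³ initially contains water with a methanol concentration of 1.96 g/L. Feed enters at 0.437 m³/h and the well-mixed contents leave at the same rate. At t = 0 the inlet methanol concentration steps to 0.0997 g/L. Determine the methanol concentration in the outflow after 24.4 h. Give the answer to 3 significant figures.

Unsteady species balance (constant V, well mixed): V dC/dt = Q(C_in − C).
Rewrite as dC/dt + C/τ = C_in/τ, τ = V/Q = 18.879 h.
Integrating: C(t) = C_in + (C₀ − C_in) e^(−t/τ).
C(24.4) = 0.0997 + (1.96 − 0.0997)·e^(−24.4/18.879) = 0.0997 + (1.8603)·0.27459 = 0.61053 g/L.

0.611 g/L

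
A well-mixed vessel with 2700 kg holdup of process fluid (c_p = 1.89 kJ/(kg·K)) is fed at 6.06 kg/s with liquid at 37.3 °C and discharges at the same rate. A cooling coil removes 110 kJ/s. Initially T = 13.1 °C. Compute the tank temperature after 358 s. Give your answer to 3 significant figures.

21.2 °C

Heat balance on the well-mixed liquid: M c_p dT/dt = ṁ c_p (T_in − T) − 110.
Rearrange: dT/dt = (T_ss − T)/τ with τ = M/ṁ = 445.54 s and T_ss = T_in − Q̇/(ṁ c_p) = 27.696 °C.
Integrating: T(t) = T_ss + (T₀ − T_ss) e^(−t/τ).
T(358) = 27.696 + (-14.596)·e^(−358/445.54) = 27.696 + (-14.596)·0.44775 = 21.161 °C.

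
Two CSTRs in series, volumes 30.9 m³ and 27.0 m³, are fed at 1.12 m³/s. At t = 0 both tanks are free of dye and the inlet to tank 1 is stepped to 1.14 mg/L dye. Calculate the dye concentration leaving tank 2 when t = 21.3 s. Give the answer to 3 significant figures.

Species balance on tank i: dCᵢ/dt = (Cᵢ₋₁ − Cᵢ)/τᵢ with τᵢ = Vᵢ/Q.
τ₁ = 30.9/1.12 = 27.589 s; τ₂ = 27.0/1.12 = 24.107 s.
Tank 1: C₁ = C_in(1 − e^(−t/τ₁)). Tank 2 (τ₁ ≠ τ₂): C₂ = C_in[1 − (τ₁ e^(−t/τ₁) − τ₂ e^(−t/τ₂))/(τ₁ − τ₂)].
At t = 21.3: e^(−t/τ₁) = 0.46207, e^(−t/τ₂) = 0.41331.
C₂ = 1.14·[1 − (27.589·0.46207 − 24.107·0.41331)/(3.4821)] = 1.14·0.20037 = 0.22842 mg/L.

0.228 mg/L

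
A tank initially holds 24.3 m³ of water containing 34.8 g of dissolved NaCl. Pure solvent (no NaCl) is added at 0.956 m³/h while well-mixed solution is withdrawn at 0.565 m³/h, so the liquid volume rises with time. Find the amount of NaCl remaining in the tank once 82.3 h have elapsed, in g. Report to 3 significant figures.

Total volume: dV/dt = Q_in − Q_out = 0.39100 m³/h, so V(t) = 24.3 + 0.39100 t and V(82.3) = 56.479 m³.
Species balance (pure solvent in): dm/dt = −Q_out · m/V(t).
dm/m = −Q_out dt/(V₀ + 0.39100 t); integrating gives ln(m/m₀) = −(Q_out/(Q_in−Q_out)) ln(V/V₀).
m = m₀ (V₀/V)^(Q_out/(Q_in−Q_out)) = 34.8 × (24.3/56.479)^(1.4450) = 10.287 g.

10.3 g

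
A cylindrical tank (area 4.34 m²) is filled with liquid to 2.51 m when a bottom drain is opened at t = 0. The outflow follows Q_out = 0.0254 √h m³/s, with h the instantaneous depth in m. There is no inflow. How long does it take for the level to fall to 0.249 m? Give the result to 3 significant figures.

371 s

With no inflow, A dh/dt = −0.0254 √h.
∫ h^(−1/2) dh = −(0.0254/A) ∫ dt, giving 2√h = 2√h₀ − (0.0254/A) t.
t = 2A(√h₀ − √h)/0.0254 = 2·4.34·(√2.51 − √0.249)/0.0254
  = 8.6800 × (1.5843 − 0.49900) / 0.0254 = 370.88 s.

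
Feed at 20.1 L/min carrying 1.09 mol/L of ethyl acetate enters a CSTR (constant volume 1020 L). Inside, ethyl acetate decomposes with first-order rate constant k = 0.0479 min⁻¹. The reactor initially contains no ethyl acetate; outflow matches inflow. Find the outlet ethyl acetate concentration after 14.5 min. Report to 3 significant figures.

Accumulation = in − out − consumed: V dC/dt = Q C_in − Q C − k V C.
dC/dt = (Q/V) C_in − (Q/V + k) C; effective rate a = Q/V + k = 0.019706 + 0.0479 = 0.067606 min⁻¹.
C_ss = Q C_in/(Q + kV) = 0.31772 mol/L; C(t) = C_ss + (C₀ − C_ss) e^(−a t).
C(14.5) = 0.31772 + (-0.31772)·e^(−0.067606·14.5) = 0.31772 + (-0.31772)·0.37520 = 0.19851 mol/L.

0.199 mol/L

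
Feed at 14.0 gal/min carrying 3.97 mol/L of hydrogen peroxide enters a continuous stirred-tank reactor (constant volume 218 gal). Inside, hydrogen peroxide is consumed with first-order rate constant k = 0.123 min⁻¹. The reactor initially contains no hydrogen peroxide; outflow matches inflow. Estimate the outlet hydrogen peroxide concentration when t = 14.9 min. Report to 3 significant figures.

Accumulation = in − out − consumed: V dC/dt = Q C_in − Q C − k V C.
dC/dt = (Q/V) C_in − (Q/V + k) C; effective rate a = Q/V + k = 0.064220 + 0.123 = 0.18722 min⁻¹.
C_ss = Q C_in/(Q + kV) = 1.3618 mol/L; C(t) = C_ss + (C₀ − C_ss) e^(−a t).
C(14.9) = 1.3618 + (-1.3618)·e^(−0.18722·14.9) = 1.3618 + (-1.3618)·0.061447 = 1.2781 mol/L.

1.28 mol/L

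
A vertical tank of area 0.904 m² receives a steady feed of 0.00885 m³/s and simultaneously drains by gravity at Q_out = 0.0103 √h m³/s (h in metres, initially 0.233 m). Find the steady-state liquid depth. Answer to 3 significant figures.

Level balance: A dh/dt = 0.00885 − 0.0103 √h. Setting dh/dt = 0:
Q_in = 0.0103 √h_ss ⇒ √h_ss = 0.00885/0.0103 = 0.85922.
h_ss = 0.85922² = 0.73826 m. (Since h₀ = 0.233 m < h_ss, the level will rise toward this value.)

0.738 m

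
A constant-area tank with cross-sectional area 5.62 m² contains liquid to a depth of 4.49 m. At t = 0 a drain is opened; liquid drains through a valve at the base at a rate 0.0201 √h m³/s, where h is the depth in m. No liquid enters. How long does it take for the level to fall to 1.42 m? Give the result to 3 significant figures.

A dh/dt = −Q_out = −0.0201 √h.
Separate and integrate: 2(√h − √h₀) = −(0.0201/A) t.
t = 2A(√h₀ − √h)/0.0201 = 2·5.62·(√4.49 − √1.42)/0.0201
  = 11.240 × (2.1190 − 1.1916) / 0.0201 = 518.56 s.

519 s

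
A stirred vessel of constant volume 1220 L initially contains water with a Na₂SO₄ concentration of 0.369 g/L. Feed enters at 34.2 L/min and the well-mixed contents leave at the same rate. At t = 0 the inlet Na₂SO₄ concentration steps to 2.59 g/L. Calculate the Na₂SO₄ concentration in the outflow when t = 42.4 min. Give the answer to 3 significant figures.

Species balance on the tank: V dC/dt = Q(C_in − C).
Time constant τ = V/Q = 1220/34.2 = 35.673 min.
Solution: C(t) = C_in + (C₀ − C_in) e^(−t/τ).
C(42.4) = 2.59 + (0.369 − 2.59)·e^(−42.4/35.673) = 2.59 + (-2.2210)·0.30465 = 1.9134 g/L.

1.91 g/L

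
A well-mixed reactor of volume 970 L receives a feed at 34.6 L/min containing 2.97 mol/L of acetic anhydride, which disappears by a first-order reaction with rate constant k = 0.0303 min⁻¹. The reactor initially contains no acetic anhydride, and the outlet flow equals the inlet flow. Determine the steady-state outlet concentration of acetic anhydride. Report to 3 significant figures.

1.61 mol/L

Accumulation = in − out − consumed: V dC/dt = Q C_in − Q C − k V C.
Steady state (dC/dt = 0): C_ss = Q C_in/(Q + kV) = C_in/(1 + kV/Q).
C_ss = 34.6·2.97/(34.6 + 0.0303·970) = 102.76/63.991 = 1.6059 mol/L.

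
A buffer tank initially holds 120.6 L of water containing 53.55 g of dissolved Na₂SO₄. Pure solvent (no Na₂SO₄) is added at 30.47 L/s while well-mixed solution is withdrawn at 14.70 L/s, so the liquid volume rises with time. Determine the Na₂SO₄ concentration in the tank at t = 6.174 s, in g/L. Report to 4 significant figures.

Let m(t) be the amount of Na₂SO₄. Volume: V(t) = V₀ + (Q_in − Q_out) t = 120.6 + 15.7700 t; V(6.174) = 217.964 L.
Species balance (pure solvent in): dm/dt = −Q_out · m/V(t).
dm/m = −Q_out dt/(V₀ + 15.7700 t); integrating gives ln(m/m₀) = −(Q_out/(Q_in−Q_out)) ln(V/V₀).
m = m₀ (V₀/V)^(Q_out/(Q_in−Q_out)) = 53.55 × (120.6/217.964)^(0.932150) = 30.8434 g.
C = m/V = 30.8434/217.964 = 0.141507 g/L.

0.1415 g/L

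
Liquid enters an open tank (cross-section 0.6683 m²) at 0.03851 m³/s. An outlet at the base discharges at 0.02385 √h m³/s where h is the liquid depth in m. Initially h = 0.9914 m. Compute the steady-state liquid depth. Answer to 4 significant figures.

A dh/dt = Q_in − 0.02385 √h. Steady state requires inflow = outflow:
Q_in = 0.02385 √h_ss ⇒ √h_ss = 0.03851/0.02385 = 1.61468.
h_ss = 1.61468² = 2.60718 m. (Since h₀ = 0.9914 m < h_ss, the level will rise toward this value.)

2.607 m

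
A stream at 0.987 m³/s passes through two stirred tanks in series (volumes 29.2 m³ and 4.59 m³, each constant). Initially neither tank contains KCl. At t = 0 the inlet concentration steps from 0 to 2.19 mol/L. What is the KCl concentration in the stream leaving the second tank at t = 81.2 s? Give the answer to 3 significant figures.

2.02 mol/L

Species balance on tank i: dCᵢ/dt = (Cᵢ₋₁ − Cᵢ)/τᵢ with τᵢ = Vᵢ/Q.
τ₁ = 29.2/0.987 = 29.585 s; τ₂ = 4.59/0.987 = 4.6505 s.
Tank 1: C₁ = C_in(1 − e^(−t/τ₁)). Tank 2 (τ₁ ≠ τ₂): C₂ = C_in[1 − (τ₁ e^(−t/τ₁) − τ₂ e^(−t/τ₂))/(τ₁ − τ₂)].
At t = 81.2: e^(−t/τ₁) = 0.064269, e^(−t/τ₂) = 2.6118e-08.
C₂ = 2.19·[1 − (29.585·0.064269 − 4.6505·2.6118e-08)/(24.934)] = 2.19·0.92374 = 2.0230 mol/L.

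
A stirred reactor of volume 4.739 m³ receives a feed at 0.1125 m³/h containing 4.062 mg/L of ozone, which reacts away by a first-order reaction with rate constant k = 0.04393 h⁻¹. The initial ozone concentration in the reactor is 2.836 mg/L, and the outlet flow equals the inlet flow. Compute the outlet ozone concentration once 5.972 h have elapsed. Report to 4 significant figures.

2.367 mg/L

V dC/dt = Q(C_in − C) − k V C.
This is linear with rate a = Q/V + k = 0.0676692 h⁻¹.
C_ss = Q C_in/(Q + kV) = 1.42500 mg/L; C(t) = C_ss + (C₀ − C_ss) e^(−a t).
C(5.972) = 1.42500 + (1.41100)·e^(−0.0676692·5.972) = 1.42500 + (1.41100)·0.667564 = 2.36693 mg/L.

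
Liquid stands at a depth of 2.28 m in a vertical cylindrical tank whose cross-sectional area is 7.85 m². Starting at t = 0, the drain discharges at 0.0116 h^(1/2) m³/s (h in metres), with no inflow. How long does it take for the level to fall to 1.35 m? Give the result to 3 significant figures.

A dh/dt = −Q_out = −0.0116 √h.
Separate and integrate: 2(√h − √h₀) = −(0.0116/A) t.
t = 2A(√h₀ − √h)/0.0116 = 2·7.85·(√2.28 − √1.35)/0.0116
  = 15.700 × (1.5100 − 1.1619) / 0.0116 = 471.10 s.

471 s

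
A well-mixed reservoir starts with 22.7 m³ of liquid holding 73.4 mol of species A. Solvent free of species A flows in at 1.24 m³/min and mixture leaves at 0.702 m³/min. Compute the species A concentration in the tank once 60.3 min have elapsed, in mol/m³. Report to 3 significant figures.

Total volume: dV/dt = Q_in − Q_out = 0.53800 m³/min, so V(t) = 22.7 + 0.53800 t and V(60.3) = 55.141 m³.
No species A enters, so dm/dt = −Q_out · (m/V).
dm/m = −Q_out dt/(V₀ + 0.53800 t); integrating gives ln(m/m₀) = −(Q_out/(Q_in−Q_out)) ln(V/V₀).
m = m₀ (V₀/V)^(Q_out/(Q_in−Q_out)) = 73.4 × (22.7/55.141)^(1.3048) = 23.054 mol.
C = m/V = 23.054/55.141 = 0.41809 mol/m³.

0.418 mol/m³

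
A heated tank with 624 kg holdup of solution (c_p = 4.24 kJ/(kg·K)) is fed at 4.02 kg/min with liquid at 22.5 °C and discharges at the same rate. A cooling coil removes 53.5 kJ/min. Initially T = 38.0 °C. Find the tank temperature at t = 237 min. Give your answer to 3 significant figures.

23.4 °C

Energy balance: M c_p dT/dt = ṁ c_p (T_in − T) − 53.5.
τ = M/ṁ = 155.22 min; T_ss = T_in − Q̇/(ṁ c_p) = 22.5 − 53.5/(4.02·4.24) = 19.361 °C.
Solution: T(t) = T_ss + (T₀ − T_ss) e^(−t/τ).
T(237) = 19.361 + (18.639)·e^(−237/155.22) = 19.361 + (18.639)·0.21722 = 23.410 °C.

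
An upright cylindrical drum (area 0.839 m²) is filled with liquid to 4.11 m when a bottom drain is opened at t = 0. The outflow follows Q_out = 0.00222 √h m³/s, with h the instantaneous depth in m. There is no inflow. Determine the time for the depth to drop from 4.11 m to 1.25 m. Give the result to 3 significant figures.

687 s

A dh/dt = −Q_out = −0.00222 √h.
This is separable: 2 d(√h)/dt = −0.00222/A, so √h = √h₀ − (0.00222/(2A)) t.
t = 2A(√h₀ − √h)/0.00222 = 2·0.839·(√4.11 − √1.25)/0.00222
  = 1.6780 × (2.0273 − 1.1180) / 0.00222 = 687.28 s.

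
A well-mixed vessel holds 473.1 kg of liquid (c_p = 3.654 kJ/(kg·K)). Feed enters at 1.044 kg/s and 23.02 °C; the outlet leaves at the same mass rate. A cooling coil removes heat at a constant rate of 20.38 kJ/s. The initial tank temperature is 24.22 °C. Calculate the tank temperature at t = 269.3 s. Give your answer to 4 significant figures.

Unsteady energy balance on the tank contents: M c_p dT/dt = ṁ c_p (T_in − T) − 20.38.
τ = M/ṁ = 453.161 s; T_ss = T_in − Q̇/(ṁ c_p) = 23.02 − 20.38/(1.044·3.654) = 17.6776 °C.
Integrating: T(t) = T_ss + (T₀ − T_ss) e^(−t/τ).
T(269.3) = 17.6776 + (6.54238)·e^(−269.3/453.161) = 17.6776 + (6.54238)·0.551965 = 21.2888 °C.

21.29 °C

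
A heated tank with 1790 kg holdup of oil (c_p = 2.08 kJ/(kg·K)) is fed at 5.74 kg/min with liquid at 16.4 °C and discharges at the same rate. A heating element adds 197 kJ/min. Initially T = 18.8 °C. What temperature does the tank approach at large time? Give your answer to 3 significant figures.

32.9 °C

Energy balance: M c_p dT/dt = ṁ c_p (T_in − T) + 197.
At steady state dT/dt = 0 ⇒ T_ss = T_in + Q̇/(ṁ c_p) = 16.4 + 197/(5.74·2.08) = 32.900 °C.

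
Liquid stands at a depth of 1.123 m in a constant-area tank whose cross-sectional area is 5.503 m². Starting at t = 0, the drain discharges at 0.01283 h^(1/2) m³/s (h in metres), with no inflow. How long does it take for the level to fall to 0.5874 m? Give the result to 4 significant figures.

Unsteady balance on liquid volume: A dh/dt = −0.01283 √h.
This is separable: 2 d(√h)/dt = −0.01283/A, so √h = √h₀ − (0.01283/(2A)) t.
t = 2A(√h₀ − √h)/0.01283 = 2·5.503·(√1.123 − √0.5874)/0.01283
  = 11.0060 × (1.05972 − 0.766420) / 0.01283 = 251.600 s.

251.6 s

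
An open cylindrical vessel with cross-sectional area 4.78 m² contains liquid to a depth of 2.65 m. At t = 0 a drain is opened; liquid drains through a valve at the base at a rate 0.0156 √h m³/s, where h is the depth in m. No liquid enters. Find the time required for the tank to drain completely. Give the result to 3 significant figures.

998 s

A dh/dt = −Q_out = −0.0156 √h.
Separate and integrate: 2(√h − √h₀) = −(0.0156/A) t.
Tank is empty when √h = 0: t_empty = 2A√h₀/0.0156.
t_empty = 2·4.78·√2.65/0.0156 = 9.5600·1.6279/0.0156 = 997.60 s.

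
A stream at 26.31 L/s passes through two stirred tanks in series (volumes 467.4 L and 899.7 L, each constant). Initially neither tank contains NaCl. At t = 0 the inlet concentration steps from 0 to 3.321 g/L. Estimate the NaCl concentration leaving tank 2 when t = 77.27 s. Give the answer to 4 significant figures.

2.646 g/L

Species balance on tank i: dCᵢ/dt = (Cᵢ₋₁ − Cᵢ)/τᵢ with τᵢ = Vᵢ/Q.
τ₁ = 467.4/26.31 = 17.7651 s; τ₂ = 899.7/26.31 = 34.1961 s.
Tank 1: C₁ = C_in(1 − e^(−t/τ₁)). Tank 2 (τ₁ ≠ τ₂): C₂ = C_in[1 − (τ₁ e^(−t/τ₁) − τ₂ e^(−t/τ₂))/(τ₁ − τ₂)].
At t = 77.27: e^(−t/τ₁) = 0.0129128, e^(−t/τ₂) = 0.104391.
C₂ = 3.321·[1 − (17.7651·0.0129128 − 34.1961·0.104391)/(-16.4310)] = 3.321·0.796704 = 2.64585 g/L.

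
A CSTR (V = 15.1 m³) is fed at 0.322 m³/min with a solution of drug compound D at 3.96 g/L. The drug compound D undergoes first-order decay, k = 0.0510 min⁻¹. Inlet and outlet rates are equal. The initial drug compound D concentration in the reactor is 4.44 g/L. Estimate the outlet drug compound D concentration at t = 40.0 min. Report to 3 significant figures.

Accumulation = in − out − consumed: V dC/dt = Q C_in − Q C − k V C.
This is linear with rate a = Q/V + k = 0.072325 min⁻¹.
C_ss = Q C_in/(Q + kV) = 1.1676 g/L; C(t) = C_ss + (C₀ − C_ss) e^(−a t).
C(40.0) = 1.1676 + (3.2724)·e^(−0.072325·40.0) = 1.1676 + (3.2724)·0.055411 = 1.3489 g/L.

1.35 g/L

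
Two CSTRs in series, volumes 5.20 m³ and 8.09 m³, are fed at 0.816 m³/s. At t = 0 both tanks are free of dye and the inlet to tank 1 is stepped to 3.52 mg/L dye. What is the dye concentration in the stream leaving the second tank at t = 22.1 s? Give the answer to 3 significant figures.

2.66 mg/L

Each tank obeys Vᵢ dCᵢ/dt = Q(Cᵢ₋₁ − Cᵢ), so τᵢ = Vᵢ/Q.
τ₁ = 5.20/0.816 = 6.3725 s; τ₂ = 8.09/0.816 = 9.9142 s.
Tank 1: C₁ = C_in(1 − e^(−t/τ₁)). Tank 2 (τ₁ ≠ τ₂): C₂ = C_in[1 − (τ₁ e^(−t/τ₁) − τ₂ e^(−t/τ₂))/(τ₁ − τ₂)].
At t = 22.1: e^(−t/τ₁) = 0.031179, e^(−t/τ₂) = 0.10762.
C₂ = 3.52·[1 − (6.3725·0.031179 − 9.9142·0.10762)/(-3.5417)] = 3.52·0.75483 = 2.6570 mg/L.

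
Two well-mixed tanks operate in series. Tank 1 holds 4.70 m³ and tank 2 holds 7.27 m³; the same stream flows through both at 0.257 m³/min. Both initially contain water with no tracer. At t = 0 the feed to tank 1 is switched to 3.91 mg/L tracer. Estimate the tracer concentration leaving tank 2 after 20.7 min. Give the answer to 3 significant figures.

Each tank obeys Vᵢ dCᵢ/dt = Q(Cᵢ₋₁ − Cᵢ), so τᵢ = Vᵢ/Q.
τ₁ = 4.70/0.257 = 18.288 min; τ₂ = 7.27/0.257 = 28.288 min.
Solving the cascade with C₁(0)=C₂(0)=0 gives C₂(t) = C_in[1 − (τ₁ e^(−t/τ₁) − τ₂ e^(−t/τ₂))/(τ₁ − τ₂)].
At t = 20.7: e^(−t/τ₁) = 0.32242, e^(−t/τ₂) = 0.48106.
C₂ = 3.91·[1 − (18.288·0.32242 − 28.288·0.48106)/(-10.000)] = 3.91·0.22882 = 0.89469 mg/L.

0.895 mg/L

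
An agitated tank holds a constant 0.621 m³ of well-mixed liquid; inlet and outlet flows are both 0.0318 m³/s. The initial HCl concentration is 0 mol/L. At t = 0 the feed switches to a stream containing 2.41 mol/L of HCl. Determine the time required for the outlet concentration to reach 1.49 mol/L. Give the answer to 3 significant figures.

Accumulation = in − out for the solute gives V dC/dt = Q(C_in − C), so τ = V/Q = 19.528 s.
C(t) = C_in + (C₀ − C_in) e^(−t/τ). Set C = 1.49 and solve for t:
e^(−t/τ) = (C − C_in)/(C₀ − C_in) = (1.49 − 2.41)/(0 − 2.41) = 0.38174
t = −τ ln(…) = 19.528 × 0.96301 = 18.806 s.

18.8 s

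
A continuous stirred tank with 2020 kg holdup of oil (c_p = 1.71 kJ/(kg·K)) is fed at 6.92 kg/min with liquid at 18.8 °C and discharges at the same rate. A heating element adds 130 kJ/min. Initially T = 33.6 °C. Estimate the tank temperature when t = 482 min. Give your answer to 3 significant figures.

M c_p dT/dt = ṁ c_p (T_in − T) + Q̇.
τ = M/ṁ = 291.91 min; T_ss = T_in + Q̇/(ṁ c_p) = 18.8 + 130/(6.92·1.71) = 29.786 °C.
T approaches T_ss exponentially: T(t) = T_ss + (T₀ − T_ss) e^(−t/τ).
T(482) = 29.786 + (3.8140)·e^(−482/291.91) = 29.786 + (3.8140)·0.19182 = 30.518 °C.

30.5 °C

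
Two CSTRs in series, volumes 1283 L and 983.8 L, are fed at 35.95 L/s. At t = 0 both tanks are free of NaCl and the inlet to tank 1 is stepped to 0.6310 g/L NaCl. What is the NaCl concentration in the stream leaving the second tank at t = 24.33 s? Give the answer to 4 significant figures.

Each tank obeys Vᵢ dCᵢ/dt = Q(Cᵢ₋₁ − Cᵢ), so τᵢ = Vᵢ/Q.
τ₁ = 1283/35.95 = 35.6885 s; τ₂ = 983.8/35.95 = 27.3658 s.
Solving the cascade with C₁(0)=C₂(0)=0 gives C₂(t) = C_in[1 − (τ₁ e^(−t/τ₁) − τ₂ e^(−t/τ₂))/(τ₁ − τ₂)].
At t = 24.33: e^(−t/τ₁) = 0.505740, e^(−t/τ₂) = 0.411039.
C₂ = 0.6310·[1 − (35.6885·0.505740 − 27.3658·0.411039)/(8.32267)] = 0.6310·0.182876 = 0.115395 g/L.

0.1154 g/L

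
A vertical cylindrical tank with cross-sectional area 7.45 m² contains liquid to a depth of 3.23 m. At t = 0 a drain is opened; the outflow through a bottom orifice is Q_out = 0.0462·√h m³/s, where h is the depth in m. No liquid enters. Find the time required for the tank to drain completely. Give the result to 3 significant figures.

Accumulation of liquid (constant cross-section A): A dh/dt = −0.0462 √h.
∫ h^(−1/2) dh = −(0.0462/A) ∫ dt, giving 2√h = 2√h₀ − (0.0462/A) t.
Set h = 0: 2√h₀ = (0.0462/A) t_empty ⇒ t_empty = 2A√h₀/0.0462.
t_empty = 2·7.45·√3.23/0.0462 = 14.900·1.7972/0.0462 = 579.62 s.

580 s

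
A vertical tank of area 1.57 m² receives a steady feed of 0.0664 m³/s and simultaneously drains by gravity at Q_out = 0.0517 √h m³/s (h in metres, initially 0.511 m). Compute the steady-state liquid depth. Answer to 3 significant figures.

A dh/dt = Q_in − 0.0517 √h. Steady state requires inflow = outflow:
Q_in = 0.0517 √h_ss ⇒ √h_ss = 0.0664/0.0517 = 1.2843.
h_ss = 1.2843² = 1.6495 m. (Since h₀ = 0.511 m < h_ss, the level will rise toward this value.)

1.65 m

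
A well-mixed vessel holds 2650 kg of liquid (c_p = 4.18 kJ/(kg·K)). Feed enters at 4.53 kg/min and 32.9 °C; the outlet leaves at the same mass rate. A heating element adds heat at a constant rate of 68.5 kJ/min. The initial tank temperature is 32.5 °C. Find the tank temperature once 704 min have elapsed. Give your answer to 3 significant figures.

35.3 °C

M c_p dT/dt = ṁ c_p (T_in − T) + Q̇.
τ = M/ṁ = 584.99 min; T_ss = T_in + Q̇/(ṁ c_p) = 32.9 + 68.5/(4.53·4.18) = 36.518 °C.
Integrating: T(t) = T_ss + (T₀ − T_ss) e^(−t/τ).
T(704) = 36.518 + (-4.0176)·e^(−704/584.99) = 36.518 + (-4.0176)·0.30016 = 35.312 °C.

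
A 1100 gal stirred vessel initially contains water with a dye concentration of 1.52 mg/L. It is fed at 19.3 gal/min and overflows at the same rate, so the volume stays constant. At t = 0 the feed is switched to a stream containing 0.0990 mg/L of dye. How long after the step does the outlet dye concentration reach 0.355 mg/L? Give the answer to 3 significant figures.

Species balance: V dC/dt = Q(C_in − C) ⇒ τ = V/Q = 56.995 min.
C(t) = C_in + (C₀ − C_in) e^(−t/τ). Set C = 0.355 and solve for t:
e^(−t/τ) = (C − C_in)/(C₀ − C_in) = (0.355 − 0.0990)/(1.52 − 0.0990) = 0.18015
t = −τ ln(…) = 56.995 × 1.7139 = 97.686 min.

97.7 min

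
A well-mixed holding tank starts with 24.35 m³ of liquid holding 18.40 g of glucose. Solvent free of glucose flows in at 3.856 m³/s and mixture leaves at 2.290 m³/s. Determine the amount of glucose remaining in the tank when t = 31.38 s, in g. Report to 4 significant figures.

Let m(t) be the amount of glucose. Volume: V(t) = V₀ + (Q_in − Q_out) t = 24.35 + 1.56600 t; V(31.38) = 73.4911 m³.
No glucose enters, so dm/dt = −Q_out · (m/V).
dm/m = −Q_out dt/(V₀ + 1.56600 t); integrating gives ln(m/m₀) = −(Q_out/(Q_in−Q_out)) ln(V/V₀).
m = m₀ (V₀/V)^(Q_out/(Q_in−Q_out)) = 18.40 × (24.35/73.4911)^(1.46232) = 3.65838 g.

3.658 g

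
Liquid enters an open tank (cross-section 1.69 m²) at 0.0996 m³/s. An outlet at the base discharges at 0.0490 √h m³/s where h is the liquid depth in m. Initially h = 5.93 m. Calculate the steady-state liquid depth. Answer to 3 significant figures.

4.13 m

Level balance: A dh/dt = 0.0996 − 0.0490 √h. Setting dh/dt = 0:
Q_in = 0.0490 √h_ss ⇒ √h_ss = 0.0996/0.0490 = 2.0327.
h_ss = 2.0327² = 4.1317 m. (Since h₀ = 5.93 m > h_ss, the level will fall toward this value.)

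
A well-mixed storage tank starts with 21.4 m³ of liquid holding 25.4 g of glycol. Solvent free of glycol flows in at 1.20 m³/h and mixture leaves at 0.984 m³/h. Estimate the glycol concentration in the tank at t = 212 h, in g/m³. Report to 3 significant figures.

Total volume: dV/dt = Q_in − Q_out = 0.21600 m³/h, so V(t) = 21.4 + 0.21600 t and V(212) = 67.192 m³.
Species balance (pure solvent in): dm/dt = −Q_out · m/V(t).
Separate: dm/m = −Q_out dt/V(t) ⇒ ln(m/m₀) = −(Q_out/(Q_in−Q_out)) ln(V/V₀).
m = m₀ (V₀/V)^(Q_out/(Q_in−Q_out)) = 25.4 × (21.4/67.192)^(4.5556) = 0.13841 g.
C = m/V = 0.13841/67.192 = 0.0020599 g/m³.

0.00206 g/m³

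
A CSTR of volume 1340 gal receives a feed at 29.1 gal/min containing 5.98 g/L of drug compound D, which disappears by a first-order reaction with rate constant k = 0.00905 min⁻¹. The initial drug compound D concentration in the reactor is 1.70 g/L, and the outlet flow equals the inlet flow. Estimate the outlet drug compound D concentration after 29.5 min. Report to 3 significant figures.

3.20 g/L

V dC/dt = Q(C_in − C) − k V C.
This is linear with rate a = Q/V + k = 0.030766 min⁻¹.
C_ss = Q C_in/(Q + kV) = 4.2210 g/L; C(t) = C_ss + (C₀ − C_ss) e^(−a t).
C(29.5) = 4.2210 + (-2.5210)·e^(−0.030766·29.5) = 4.2210 + (-2.5210)·0.40349 = 3.2038 g/L.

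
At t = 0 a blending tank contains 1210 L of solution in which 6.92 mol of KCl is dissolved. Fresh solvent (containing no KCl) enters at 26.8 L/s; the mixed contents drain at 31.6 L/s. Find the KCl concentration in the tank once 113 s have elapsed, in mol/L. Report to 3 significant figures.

Total volume: dV/dt = Q_in − Q_out = -4.8000 L/s, so V(t) = 1210 − 4.8000 t and V(113) = 667.60 L.
No KCl enters, so dm/dt = −Q_out · (m/V).
dm/m = −Q_out dt/(V₀ − 4.8000 t); integrating gives ln(m/m₀) = −(Q_out/(Q_in−Q_out)) ln(V/V₀).
m = m₀ (V₀/V)^(Q_out/(Q_in−Q_out)) = 6.92 × (1210/667.60)^(-6.5833) = 0.13799 mol.
C = m/V = 0.13799/667.60 = 0.00020669 mol/L.

0.000207 mol/L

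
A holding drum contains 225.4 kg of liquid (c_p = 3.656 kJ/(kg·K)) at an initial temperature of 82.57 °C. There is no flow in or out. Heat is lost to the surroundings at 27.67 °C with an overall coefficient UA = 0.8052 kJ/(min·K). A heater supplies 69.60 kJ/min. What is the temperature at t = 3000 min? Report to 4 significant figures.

112.4 °C

M c_p dT/dt = −UA(T − T_amb) + Q̇.
dT/dt = (T_ss − T)/τ with T_ss = T_amb + Q̇/UA = 27.67 + 69.60/0.8052 = 114.108 °C, τ = M c_p/UA = 225.4·3.656/0.8052 = 1023.43 min.
T approaches T_ss exponentially: T(t) = T_ss + (T₀ − T_ss) e^(−t/τ).
T(3000) = 114.108 + (-31.5382)·0.0533260 = 112.426 °C.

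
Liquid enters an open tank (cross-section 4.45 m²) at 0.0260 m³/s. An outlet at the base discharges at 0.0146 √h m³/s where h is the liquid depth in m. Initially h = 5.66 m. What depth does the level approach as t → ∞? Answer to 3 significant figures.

3.17 m

Level balance: A dh/dt = 0.0260 − 0.0146 √h. Setting dh/dt = 0:
Q_in = 0.0146 √h_ss ⇒ √h_ss = 0.0260/0.0146 = 1.7808.
h_ss = 1.7808² = 3.1713 m. (Since h₀ = 5.66 m > h_ss, the level will fall toward this value.)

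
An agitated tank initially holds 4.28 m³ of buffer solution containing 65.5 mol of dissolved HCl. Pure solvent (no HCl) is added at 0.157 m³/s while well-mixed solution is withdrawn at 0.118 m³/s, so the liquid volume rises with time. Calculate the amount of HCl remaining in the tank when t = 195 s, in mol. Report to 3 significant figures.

Total volume: dV/dt = Q_in − Q_out = 0.039000 m³/s, so V(t) = 4.28 + 0.039000 t and V(195) = 11.885 m³.
No HCl enters, so dm/dt = −Q_out · (m/V).
dm/m = −Q_out dt/(V₀ + 0.039000 t); integrating gives ln(m/m₀) = −(Q_out/(Q_in−Q_out)) ln(V/V₀).
m = m₀ (V₀/V)^(Q_out/(Q_in−Q_out)) = 65.5 × (4.28/11.885)^(3.0256) = 2.9799 mol.

2.98 mol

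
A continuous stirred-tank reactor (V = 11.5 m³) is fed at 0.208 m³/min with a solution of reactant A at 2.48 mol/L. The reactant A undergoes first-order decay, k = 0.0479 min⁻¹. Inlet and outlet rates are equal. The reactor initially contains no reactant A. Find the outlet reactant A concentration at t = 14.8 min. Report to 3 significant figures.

V dC/dt = Q(C_in − C) − k V C.
This is linear with rate a = Q/V + k = 0.065987 min⁻¹.
C_ss = Q C_in/(Q + kV) = 0.67977 mol/L; C(t) = C_ss + (C₀ − C_ss) e^(−a t).
C(14.8) = 0.67977 + (-0.67977)·e^(−0.065987·14.8) = 0.67977 + (-0.67977)·0.37659 = 0.42377 mol/L.

0.424 mol/L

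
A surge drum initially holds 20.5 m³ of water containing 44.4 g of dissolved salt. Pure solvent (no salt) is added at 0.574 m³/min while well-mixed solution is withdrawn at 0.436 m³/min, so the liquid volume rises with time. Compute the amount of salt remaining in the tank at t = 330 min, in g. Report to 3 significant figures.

1.10 g

Let m(t) be the amount of salt. Volume: V(t) = V₀ + (Q_in − Q_out) t = 20.5 + 0.13800 t; V(330) = 66.040 m³.
No salt enters, so dm/dt = −Q_out · (m/V).
dm/m = −Q_out dt/(V₀ + 0.13800 t); integrating gives ln(m/m₀) = −(Q_out/(Q_in−Q_out)) ln(V/V₀).
m = m₀ (V₀/V)^(Q_out/(Q_in−Q_out)) = 44.4 × (20.5/66.040)^(3.1594) = 1.1021 g.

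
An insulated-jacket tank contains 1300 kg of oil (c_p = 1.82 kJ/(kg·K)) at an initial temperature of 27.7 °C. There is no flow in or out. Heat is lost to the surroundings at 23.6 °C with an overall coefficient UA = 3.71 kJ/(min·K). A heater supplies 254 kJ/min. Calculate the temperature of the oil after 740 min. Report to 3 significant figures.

71.9 °C

M c_p dT/dt = −UA(T − T_amb) + Q̇.
dT/dt = (T_ss − T)/τ with T_ss = T_amb + Q̇/UA = 23.6 + 254/3.71 = 92.064 °C, τ = M c_p/UA = 1300·1.82/3.71 = 637.74 min.
Integrating: T(t) = T_ss + (T₀ − T_ss) e^(−t/τ).
T(740) = 92.064 + (-64.364)·0.31337 = 71.894 °C.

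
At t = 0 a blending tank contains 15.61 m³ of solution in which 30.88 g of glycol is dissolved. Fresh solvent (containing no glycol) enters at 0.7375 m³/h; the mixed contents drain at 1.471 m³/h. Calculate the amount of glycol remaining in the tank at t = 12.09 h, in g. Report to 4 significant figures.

Total volume: dV/dt = Q_in − Q_out = -0.733500 m³/h, so V(t) = 15.61 − 0.733500 t and V(12.09) = 6.74198 m³.
Solute balance: dm/dt = 0 − Q_out C = −Q_out m/V(t).
dm/m = −Q_out dt/(V₀ − 0.733500 t); integrating gives ln(m/m₀) = −(Q_out/(Q_in−Q_out)) ln(V/V₀).
m = m₀ (V₀/V)^(Q_out/(Q_in−Q_out)) = 30.88 × (15.61/6.74198)^(-2.00545) = 5.73401 g.

5.734 g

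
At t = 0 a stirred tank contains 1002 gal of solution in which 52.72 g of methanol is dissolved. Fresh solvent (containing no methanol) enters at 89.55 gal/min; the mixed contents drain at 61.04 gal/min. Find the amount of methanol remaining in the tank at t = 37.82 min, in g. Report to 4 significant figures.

Let m(t) be the amount of methanol. Volume: V(t) = V₀ + (Q_in − Q_out) t = 1002 + 28.5100 t; V(37.82) = 2080.25 gal.
Solute balance: dm/dt = 0 − Q_out C = −Q_out m/V(t).
Separate: dm/m = −Q_out dt/V(t) ⇒ ln(m/m₀) = −(Q_out/(Q_in−Q_out)) ln(V/V₀).
m = m₀ (V₀/V)^(Q_out/(Q_in−Q_out)) = 52.72 × (1002/2080.25)^(2.14100) = 11.0344 g.

11.03 g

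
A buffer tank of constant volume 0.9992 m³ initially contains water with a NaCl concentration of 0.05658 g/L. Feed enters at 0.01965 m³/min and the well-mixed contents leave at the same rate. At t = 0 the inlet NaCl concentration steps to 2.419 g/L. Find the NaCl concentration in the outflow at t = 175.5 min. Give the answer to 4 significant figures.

Species balance on the tank: V dC/dt = Q(C_in − C).
Time constant τ = V/Q = 0.9992/0.01965 = 50.8499 min.
This is linear first-order; C(t) = C_in + (C₀ − C_in) e^(−t/τ).
C(175.5) = 2.419 + (0.05658 − 2.419)·e^(−175.5/50.8499) = 2.419 + (-2.36242)·0.0317033 = 2.34410 g/L.

2.344 g/L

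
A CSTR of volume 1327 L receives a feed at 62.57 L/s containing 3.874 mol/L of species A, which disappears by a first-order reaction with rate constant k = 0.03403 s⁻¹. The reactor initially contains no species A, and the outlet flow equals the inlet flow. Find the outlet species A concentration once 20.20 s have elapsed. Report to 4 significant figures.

V dC/dt = Q(C_in − C) − k V C.
dC/dt = (Q/V) C_in − (Q/V + k) C; effective rate a = Q/V + k = 0.0471515 + 0.03403 = 0.0811815 s⁻¹.
C_ss = Q C_in/(Q + kV) = 2.25008 mol/L; C(t) = C_ss + (C₀ − C_ss) e^(−a t).
C(20.20) = 2.25008 + (-2.25008)·e^(−0.0811815·20.20) = 2.25008 + (-2.25008)·0.194006 = 1.81355 mol/L.

1.814 mol/L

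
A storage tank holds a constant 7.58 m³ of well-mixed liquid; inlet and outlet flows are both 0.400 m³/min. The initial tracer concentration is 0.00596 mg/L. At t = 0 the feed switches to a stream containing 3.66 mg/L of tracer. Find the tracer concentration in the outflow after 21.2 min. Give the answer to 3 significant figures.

2.47 mg/L

Species balance on the tank: V dC/dt = Q(C_in − C).
Rewrite as dC/dt + C/τ = C_in/τ, τ = V/Q = 18.950 min.
Integrating: C(t) = C_in + (C₀ − C_in) e^(−t/τ).
C(21.2) = 3.66 + (0.00596 − 3.66)·e^(−21.2/18.950) = 3.66 + (-3.6540)·0.32669 = 2.4662 mg/L.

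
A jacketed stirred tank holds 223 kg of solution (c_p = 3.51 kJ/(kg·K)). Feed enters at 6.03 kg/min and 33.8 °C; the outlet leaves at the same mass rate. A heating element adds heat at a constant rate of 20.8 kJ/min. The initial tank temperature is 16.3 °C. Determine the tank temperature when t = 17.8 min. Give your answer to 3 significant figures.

Energy balance: M c_p dT/dt = ṁ c_p (T_in − T) + 20.8.
Rearrange: dT/dt = (T_ss − T)/τ with τ = M/ṁ = 36.982 min and T_ss = T_in + Q̇/(ṁ c_p) = 34.783 °C.
Integrating: T(t) = T_ss + (T₀ − T_ss) e^(−t/τ).
T(17.8) = 34.783 + (-18.483)·e^(−17.8/36.982) = 34.783 + (-18.483)·0.61797 = 23.361 °C.

23.4 °C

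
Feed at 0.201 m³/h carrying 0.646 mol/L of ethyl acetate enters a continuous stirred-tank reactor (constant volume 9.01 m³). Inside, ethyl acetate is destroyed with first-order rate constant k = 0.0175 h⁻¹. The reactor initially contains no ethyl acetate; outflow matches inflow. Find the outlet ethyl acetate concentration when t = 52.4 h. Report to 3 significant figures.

Species balance: V dC/dt = Q C_in − Q C − k V C.
dC/dt = (Q/V) C_in − (Q/V + k) C; effective rate a = Q/V + k = 0.022309 + 0.0175 = 0.039809 h⁻¹.
C_ss = Q C_in/(Q + kV) = 0.36202 mol/L; C(t) = C_ss + (C₀ − C_ss) e^(−a t).
C(52.4) = 0.36202 + (-0.36202)·e^(−0.039809·52.4) = 0.36202 + (-0.36202)·0.12419 = 0.31706 mol/L.

0.317 mol/L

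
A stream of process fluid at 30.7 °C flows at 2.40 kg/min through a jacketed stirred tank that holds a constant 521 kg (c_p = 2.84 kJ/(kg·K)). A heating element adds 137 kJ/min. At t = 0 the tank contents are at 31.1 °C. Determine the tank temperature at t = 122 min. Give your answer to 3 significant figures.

First-law balance (no shaft work): M c_p dT/dt = ṁ c_p (T_in − T) + 137.
τ = M/ṁ = 217.08 min; T_ss = T_in + Q̇/(ṁ c_p) = 30.7 + 137/(2.40·2.84) = 50.800 °C.
Integrating: T(t) = T_ss + (T₀ − T_ss) e^(−t/τ).
T(122) = 50.800 + (-19.700)·e^(−122/217.08) = 50.800 + (-19.700)·0.57007 = 39.570 °C.

39.6 °C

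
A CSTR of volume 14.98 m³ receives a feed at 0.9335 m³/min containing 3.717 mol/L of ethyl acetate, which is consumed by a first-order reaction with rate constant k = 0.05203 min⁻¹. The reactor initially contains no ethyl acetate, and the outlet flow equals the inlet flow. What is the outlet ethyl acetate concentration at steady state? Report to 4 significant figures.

Species balance: V dC/dt = Q C_in − Q C − k V C.
At steady state: 0 = Q C_in − (Q + kV) C_ss, so C_ss = Q C_in/(Q + kV).
C_ss = 0.9335·3.717/(0.9335 + 0.05203·14.98) = 3.46982/1.71291 = 2.02569 mol/L.

2.026 mol/L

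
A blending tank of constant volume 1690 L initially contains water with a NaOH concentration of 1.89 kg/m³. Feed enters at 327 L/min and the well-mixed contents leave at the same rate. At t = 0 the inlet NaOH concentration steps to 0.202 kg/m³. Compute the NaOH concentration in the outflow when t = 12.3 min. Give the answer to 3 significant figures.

0.358 kg/m³

Unsteady species balance (constant V, well mixed): V dC/dt = Q(C_in − C).
Rewrite as dC/dt + C/τ = C_in/τ, τ = V/Q = 5.1682 min.
Integrating: C(t) = C_in + (C₀ − C_in) e^(−t/τ).
C(12.3) = 0.202 + (1.89 − 0.202)·e^(−12.3/5.1682) = 0.202 + (1.6880)·0.092556 = 0.35823 kg/m³.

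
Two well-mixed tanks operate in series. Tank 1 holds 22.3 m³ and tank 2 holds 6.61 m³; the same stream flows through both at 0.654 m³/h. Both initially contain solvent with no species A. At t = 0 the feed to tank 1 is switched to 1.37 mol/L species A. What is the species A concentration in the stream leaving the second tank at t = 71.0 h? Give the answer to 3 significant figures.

1.13 mol/L

Species balance on tank i: dCᵢ/dt = (Cᵢ₋₁ − Cᵢ)/τᵢ with τᵢ = Vᵢ/Q.
τ₁ = 22.3/0.654 = 34.098 h; τ₂ = 6.61/0.654 = 10.107 h.
Tank 1: C₁ = C_in(1 − e^(−t/τ₁)). Tank 2 (τ₁ ≠ τ₂): C₂ = C_in[1 − (τ₁ e^(−t/τ₁) − τ₂ e^(−t/τ₂))/(τ₁ − τ₂)].
At t = 71.0: e^(−t/τ₁) = 0.12465, e^(−t/τ₂) = 0.00088954.
C₂ = 1.37·[1 − (34.098·0.12465 − 10.107·0.00088954)/(23.991)] = 1.37·0.82321 = 1.1278 mol/L.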